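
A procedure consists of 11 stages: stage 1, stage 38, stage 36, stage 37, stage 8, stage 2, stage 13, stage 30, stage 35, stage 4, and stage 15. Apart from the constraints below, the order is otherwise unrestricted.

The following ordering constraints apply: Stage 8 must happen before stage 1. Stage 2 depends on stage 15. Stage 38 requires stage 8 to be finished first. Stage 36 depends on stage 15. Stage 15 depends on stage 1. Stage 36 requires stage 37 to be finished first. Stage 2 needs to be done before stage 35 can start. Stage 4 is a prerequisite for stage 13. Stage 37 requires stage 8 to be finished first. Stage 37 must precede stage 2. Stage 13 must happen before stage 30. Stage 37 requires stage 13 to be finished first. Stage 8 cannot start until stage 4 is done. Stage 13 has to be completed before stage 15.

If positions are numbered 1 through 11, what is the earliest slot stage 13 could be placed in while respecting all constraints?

Working backwards through the constraints from stage 13, its only required predecessor is stage 4.
With 1 mandatory predecessor, the earliest stage 13 can sit is position 1+1 = 2, and placing just that one first achieves it.

2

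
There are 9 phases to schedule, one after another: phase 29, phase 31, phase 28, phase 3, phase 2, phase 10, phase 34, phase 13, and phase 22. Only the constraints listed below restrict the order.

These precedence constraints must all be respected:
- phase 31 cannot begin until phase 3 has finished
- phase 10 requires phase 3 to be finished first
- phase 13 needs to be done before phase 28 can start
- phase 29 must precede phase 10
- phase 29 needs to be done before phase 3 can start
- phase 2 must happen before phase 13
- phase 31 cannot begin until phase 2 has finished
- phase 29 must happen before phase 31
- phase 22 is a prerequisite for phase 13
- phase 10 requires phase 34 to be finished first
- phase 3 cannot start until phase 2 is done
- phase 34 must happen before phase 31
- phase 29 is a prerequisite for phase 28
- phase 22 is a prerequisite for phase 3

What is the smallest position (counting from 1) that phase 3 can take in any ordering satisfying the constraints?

4

Working backwards through the constraints from phase 3, its full set of required predecessors is phase 29, phase 2, phase 22 — 3 of them.
So at minimum 3 phases come before phase 3, putting phase 3 no earlier than position 4. That position is achievable by scheduling exactly those predecessors first.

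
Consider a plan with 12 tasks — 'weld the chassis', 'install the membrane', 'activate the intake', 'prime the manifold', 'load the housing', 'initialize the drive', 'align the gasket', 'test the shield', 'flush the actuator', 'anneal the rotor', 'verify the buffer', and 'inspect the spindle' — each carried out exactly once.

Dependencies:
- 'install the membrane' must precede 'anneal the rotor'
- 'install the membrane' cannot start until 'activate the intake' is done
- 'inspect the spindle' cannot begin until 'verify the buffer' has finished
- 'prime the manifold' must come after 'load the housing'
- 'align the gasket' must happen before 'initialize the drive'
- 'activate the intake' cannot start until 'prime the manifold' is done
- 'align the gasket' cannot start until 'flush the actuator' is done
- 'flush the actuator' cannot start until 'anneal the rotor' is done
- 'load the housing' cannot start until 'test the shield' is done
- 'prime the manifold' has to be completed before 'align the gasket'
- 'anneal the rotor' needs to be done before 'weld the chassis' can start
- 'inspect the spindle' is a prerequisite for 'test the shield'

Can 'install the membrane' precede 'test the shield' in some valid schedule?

There is a dependency chain 'test the shield' → 'load the housing' → 'prime the manifold' → 'activate the intake' → 'install the membrane', so 'install the membrane' always comes after 'test the shield'.
So no valid ordering can have 'install the membrane' before 'test the shield'.

No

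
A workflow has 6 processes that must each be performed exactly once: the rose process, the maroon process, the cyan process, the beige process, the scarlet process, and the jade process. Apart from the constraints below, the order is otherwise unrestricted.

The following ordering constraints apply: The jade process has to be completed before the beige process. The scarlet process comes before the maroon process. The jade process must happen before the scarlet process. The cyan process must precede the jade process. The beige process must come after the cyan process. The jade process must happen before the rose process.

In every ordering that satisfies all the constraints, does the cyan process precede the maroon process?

Yes

There is a constraint chain the cyan process → the jade process → the scarlet process → the maroon process.
That forces the cyan process before the maroon process in every valid schedule.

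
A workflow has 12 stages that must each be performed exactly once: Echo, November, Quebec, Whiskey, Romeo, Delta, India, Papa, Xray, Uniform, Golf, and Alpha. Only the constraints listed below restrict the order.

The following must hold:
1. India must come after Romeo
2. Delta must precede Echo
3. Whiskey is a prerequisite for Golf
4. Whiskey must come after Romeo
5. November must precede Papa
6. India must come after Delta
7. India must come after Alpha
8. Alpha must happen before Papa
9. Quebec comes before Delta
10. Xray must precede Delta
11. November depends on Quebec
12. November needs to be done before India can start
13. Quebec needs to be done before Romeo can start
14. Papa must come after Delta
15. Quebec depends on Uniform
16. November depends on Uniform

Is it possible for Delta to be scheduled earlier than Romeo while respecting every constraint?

Yes

Nothing in the constraints forces Romeo before Delta — there is no chain from Romeo to Delta.
That means at least one valid schedule has Delta before Romeo.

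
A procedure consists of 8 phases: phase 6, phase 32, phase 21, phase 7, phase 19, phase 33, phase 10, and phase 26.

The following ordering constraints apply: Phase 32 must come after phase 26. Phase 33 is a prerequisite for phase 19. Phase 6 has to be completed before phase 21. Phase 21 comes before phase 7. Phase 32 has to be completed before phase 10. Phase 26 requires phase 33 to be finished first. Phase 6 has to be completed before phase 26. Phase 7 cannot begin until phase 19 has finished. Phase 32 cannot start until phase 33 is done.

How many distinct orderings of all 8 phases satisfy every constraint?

100

2 phases have no prerequisites (phase 6, phase 33), so any of them could come first.
Enumerating by repeatedly choosing an available phase (one whose prerequisites are all placed) gives 100 distinct complete orderings.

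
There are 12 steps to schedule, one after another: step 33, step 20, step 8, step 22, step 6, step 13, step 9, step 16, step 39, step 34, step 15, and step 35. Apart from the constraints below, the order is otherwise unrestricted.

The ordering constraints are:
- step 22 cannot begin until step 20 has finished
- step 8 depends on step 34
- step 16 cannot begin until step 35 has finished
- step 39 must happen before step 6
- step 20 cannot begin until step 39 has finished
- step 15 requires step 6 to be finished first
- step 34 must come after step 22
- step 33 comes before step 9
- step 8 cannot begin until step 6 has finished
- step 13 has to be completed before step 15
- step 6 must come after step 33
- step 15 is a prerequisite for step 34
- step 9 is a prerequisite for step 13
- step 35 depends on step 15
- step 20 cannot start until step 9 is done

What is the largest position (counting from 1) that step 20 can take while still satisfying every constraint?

Following every chain forward from step 20, the steps that must come later are step 8, step 22, step 34 — 3 of them.
With 3 mandatory successors out of 12 steps total, the latest slot for step 20 is 12−3 = 9, and it's reachable by doing all non-successors before step 20.

9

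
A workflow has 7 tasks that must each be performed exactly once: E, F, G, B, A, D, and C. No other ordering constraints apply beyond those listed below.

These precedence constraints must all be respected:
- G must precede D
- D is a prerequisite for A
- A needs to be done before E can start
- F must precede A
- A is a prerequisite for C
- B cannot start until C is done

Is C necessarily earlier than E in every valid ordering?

No

C and E are not related by any chain of constraints.
There exist valid orderings with E before C, so C is not required to come first.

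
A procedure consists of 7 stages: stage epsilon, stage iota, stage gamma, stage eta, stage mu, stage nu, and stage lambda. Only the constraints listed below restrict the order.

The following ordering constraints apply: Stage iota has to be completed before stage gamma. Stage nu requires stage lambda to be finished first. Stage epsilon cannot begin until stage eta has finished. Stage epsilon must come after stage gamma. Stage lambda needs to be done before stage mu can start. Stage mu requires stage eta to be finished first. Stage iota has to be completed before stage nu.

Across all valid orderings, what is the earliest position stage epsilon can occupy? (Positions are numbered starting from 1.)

The stages that are forced before stage epsilon, directly or transitively, are stage iota, stage gamma, stage eta. That's 3 stages.
With 3 mandatory predecessors, the earliest stage epsilon can sit is position 3+1 = 4, and placing just those 3 first achieves it.

4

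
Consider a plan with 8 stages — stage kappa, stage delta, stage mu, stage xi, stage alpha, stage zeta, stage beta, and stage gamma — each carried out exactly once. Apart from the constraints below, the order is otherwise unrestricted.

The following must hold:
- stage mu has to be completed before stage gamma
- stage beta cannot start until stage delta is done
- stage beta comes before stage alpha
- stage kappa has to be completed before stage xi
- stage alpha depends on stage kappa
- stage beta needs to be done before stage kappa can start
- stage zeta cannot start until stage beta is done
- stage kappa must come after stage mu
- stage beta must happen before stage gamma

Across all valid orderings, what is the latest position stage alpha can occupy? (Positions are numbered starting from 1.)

No constraint forces any stage after stage alpha, so it can be placed last, in position 8.

8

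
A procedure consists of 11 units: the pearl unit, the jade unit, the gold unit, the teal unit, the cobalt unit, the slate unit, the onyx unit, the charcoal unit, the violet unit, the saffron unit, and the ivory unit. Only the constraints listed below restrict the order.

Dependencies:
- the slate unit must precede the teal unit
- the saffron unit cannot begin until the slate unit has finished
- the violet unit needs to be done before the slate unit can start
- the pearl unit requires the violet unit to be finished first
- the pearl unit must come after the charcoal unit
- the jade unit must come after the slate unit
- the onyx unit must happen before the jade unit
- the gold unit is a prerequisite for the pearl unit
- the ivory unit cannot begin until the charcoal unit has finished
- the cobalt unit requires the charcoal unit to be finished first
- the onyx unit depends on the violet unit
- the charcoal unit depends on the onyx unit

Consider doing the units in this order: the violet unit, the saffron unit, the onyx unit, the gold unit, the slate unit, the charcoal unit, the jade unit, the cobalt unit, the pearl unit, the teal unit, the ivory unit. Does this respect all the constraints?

No

The sequence places the saffron unit ahead of the slate unit.
Since the slate unit is required before the saffron unit, the ordering is invalid.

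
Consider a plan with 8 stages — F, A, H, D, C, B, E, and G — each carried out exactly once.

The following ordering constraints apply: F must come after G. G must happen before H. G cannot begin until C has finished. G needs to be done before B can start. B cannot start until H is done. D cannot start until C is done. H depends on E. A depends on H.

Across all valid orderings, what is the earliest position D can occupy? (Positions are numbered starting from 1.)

2

The only stage forced before D (directly or transitively) is C.
With 1 mandatory predecessor, the earliest D can sit is position 1+1 = 2, and placing just that one first achieves it.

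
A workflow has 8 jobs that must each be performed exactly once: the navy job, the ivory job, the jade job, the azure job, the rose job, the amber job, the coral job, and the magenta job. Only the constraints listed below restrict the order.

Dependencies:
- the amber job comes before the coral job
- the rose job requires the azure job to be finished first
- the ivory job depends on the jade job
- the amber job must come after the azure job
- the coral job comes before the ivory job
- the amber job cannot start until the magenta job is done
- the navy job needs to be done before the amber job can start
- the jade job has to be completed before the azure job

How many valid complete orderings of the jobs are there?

56

The jobs with no prerequisites are the navy job, the jade job, the magenta job; any of them can be placed first.
Counting all ways to extend the partial order to a total order gives 56.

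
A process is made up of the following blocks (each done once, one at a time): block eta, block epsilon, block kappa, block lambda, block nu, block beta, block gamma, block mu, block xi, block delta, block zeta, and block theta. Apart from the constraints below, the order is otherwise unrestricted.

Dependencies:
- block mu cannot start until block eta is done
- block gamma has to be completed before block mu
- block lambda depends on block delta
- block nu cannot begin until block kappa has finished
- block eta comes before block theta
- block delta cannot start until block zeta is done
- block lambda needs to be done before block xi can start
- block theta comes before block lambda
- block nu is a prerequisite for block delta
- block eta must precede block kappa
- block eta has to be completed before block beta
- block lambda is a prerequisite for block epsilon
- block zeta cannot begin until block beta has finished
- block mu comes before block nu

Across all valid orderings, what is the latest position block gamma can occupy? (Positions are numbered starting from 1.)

6

Following every chain forward from block gamma, the blocks that must come later are block epsilon, block lambda, block nu, block mu, block xi, block delta — 6 of them.
So at least 6 blocks follow block gamma, putting block gamma no later than position 6. That position is achievable by scheduling everything else first.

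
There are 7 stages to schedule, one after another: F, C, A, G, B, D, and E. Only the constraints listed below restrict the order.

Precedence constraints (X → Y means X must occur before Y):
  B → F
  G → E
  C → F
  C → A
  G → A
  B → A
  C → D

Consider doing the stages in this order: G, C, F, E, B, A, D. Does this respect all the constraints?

No

The sequence places F ahead of B.
Since B is required before F, the ordering is invalid.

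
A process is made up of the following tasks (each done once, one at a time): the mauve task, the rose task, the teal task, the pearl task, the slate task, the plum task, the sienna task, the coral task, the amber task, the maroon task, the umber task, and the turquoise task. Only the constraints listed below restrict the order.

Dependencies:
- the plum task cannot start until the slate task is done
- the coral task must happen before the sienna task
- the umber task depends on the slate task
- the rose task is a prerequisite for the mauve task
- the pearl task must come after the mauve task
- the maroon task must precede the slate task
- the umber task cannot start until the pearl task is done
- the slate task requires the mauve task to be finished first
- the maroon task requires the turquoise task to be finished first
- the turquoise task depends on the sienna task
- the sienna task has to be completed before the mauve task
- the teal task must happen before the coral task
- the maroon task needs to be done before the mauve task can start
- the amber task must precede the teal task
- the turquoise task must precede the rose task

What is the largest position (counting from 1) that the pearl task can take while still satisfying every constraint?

The only task forced after the pearl task (directly or by a chain) is the umber task.
So at least 1 task follows the pearl task, putting the pearl task no later than position 11. That position is achievable by scheduling everything else first.

11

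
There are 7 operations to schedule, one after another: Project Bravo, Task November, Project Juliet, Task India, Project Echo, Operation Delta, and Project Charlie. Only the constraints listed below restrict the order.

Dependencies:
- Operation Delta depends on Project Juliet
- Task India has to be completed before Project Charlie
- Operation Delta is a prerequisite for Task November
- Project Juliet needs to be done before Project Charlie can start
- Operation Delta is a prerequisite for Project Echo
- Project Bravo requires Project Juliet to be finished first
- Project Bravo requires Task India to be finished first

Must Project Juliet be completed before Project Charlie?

Chaining the stated constraints: Project Juliet → Project Charlie.
That forces Project Juliet before Project Charlie in every valid schedule.

Yes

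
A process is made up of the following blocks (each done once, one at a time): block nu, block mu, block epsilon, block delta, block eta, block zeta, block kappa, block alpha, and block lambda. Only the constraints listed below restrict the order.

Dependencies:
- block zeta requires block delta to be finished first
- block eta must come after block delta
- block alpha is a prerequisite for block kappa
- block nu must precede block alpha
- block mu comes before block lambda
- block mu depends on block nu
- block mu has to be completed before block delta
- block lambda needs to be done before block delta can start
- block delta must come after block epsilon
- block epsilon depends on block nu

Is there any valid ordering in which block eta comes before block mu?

Following block mu → block delta → block eta, block mu must precede block eta in every valid ordering.
So no valid ordering can have block eta before block mu.

No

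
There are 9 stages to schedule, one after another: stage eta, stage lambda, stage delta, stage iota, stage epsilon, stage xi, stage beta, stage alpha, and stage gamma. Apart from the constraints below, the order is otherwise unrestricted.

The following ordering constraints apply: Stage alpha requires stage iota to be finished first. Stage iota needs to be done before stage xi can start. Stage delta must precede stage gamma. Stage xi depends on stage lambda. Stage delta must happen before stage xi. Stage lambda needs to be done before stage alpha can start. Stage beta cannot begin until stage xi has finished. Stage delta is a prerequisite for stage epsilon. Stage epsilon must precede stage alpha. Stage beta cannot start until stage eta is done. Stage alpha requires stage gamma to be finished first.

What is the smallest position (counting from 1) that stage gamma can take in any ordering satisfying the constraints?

Working backwards through the constraints from stage gamma, its only required predecessor is stage delta.
So at minimum 1 stage comes before stage gamma, putting stage gamma no earlier than position 2. That position is achievable by scheduling exactly that predecessor first.

2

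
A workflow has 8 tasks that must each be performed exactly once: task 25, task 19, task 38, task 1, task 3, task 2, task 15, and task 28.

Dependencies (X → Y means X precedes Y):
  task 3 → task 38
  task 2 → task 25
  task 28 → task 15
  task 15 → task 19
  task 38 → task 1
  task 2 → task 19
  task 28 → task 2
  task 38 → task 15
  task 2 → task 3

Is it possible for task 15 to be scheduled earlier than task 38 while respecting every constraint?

No

Following task 38 → task 15, task 38 must precede task 15 in every valid ordering.
So no valid ordering can have task 15 before task 38.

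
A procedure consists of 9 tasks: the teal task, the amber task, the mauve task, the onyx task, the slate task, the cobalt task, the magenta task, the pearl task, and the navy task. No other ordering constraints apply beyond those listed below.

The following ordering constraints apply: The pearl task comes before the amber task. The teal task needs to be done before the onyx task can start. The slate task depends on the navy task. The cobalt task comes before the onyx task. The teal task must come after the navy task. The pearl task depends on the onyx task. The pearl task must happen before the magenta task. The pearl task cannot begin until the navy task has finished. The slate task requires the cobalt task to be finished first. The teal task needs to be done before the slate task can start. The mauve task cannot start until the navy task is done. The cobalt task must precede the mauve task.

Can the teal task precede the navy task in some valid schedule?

No

There is a dependency chain the navy task → the teal task, so the teal task always comes after the navy task.
So no valid ordering can have the teal task before the navy task.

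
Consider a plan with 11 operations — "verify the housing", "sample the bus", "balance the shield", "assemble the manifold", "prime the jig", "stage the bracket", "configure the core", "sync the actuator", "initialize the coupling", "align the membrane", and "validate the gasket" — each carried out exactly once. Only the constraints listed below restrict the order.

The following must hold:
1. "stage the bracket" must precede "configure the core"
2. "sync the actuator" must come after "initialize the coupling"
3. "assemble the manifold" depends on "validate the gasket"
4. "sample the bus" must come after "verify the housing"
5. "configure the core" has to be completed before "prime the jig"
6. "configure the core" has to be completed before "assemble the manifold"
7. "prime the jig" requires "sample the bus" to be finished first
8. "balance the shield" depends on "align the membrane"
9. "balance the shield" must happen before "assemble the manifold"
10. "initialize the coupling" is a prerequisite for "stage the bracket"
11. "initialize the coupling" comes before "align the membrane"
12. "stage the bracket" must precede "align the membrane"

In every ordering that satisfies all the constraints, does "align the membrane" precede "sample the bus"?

Nothing in the constraints links "align the membrane" and "sample the bus"; they are unordered relative to each other.
There exist valid orderings with "sample the bus" before "align the membrane", so "align the membrane" is not required to come first.

No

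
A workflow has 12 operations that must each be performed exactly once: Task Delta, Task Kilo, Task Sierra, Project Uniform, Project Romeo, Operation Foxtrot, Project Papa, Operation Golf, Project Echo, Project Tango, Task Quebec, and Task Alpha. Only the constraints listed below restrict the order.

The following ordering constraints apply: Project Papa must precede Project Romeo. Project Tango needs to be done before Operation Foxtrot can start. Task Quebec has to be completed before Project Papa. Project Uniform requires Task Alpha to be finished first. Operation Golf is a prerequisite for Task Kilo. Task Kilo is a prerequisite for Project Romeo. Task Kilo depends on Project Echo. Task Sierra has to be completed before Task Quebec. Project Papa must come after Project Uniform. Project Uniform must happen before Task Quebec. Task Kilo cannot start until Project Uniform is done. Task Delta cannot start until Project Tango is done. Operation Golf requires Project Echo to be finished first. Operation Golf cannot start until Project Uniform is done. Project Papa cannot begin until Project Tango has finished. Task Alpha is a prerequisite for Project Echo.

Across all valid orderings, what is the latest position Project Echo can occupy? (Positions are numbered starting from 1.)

9

The operations that are forced after Project Echo, directly or by a chain of constraints, are Task Kilo, Project Romeo, Operation Golf. That's 3 operations.
With 3 mandatory successors out of 12 operations total, the latest slot for Project Echo is 12−3 = 9, and it's reachable by doing all non-successors before Project Echo.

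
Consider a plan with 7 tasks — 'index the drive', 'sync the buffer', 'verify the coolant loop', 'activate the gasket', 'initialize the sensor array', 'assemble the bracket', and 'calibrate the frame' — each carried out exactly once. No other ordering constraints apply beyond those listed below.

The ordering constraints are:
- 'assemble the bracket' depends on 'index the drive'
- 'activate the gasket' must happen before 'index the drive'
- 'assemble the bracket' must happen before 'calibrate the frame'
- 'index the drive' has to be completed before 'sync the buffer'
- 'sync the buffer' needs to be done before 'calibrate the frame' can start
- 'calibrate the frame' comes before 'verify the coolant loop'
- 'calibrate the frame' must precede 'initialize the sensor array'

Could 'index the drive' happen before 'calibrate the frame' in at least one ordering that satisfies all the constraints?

Every valid ordering already has 'index the drive' before 'calibrate the frame' (the constraints require it), so in particular at least one does.

Yes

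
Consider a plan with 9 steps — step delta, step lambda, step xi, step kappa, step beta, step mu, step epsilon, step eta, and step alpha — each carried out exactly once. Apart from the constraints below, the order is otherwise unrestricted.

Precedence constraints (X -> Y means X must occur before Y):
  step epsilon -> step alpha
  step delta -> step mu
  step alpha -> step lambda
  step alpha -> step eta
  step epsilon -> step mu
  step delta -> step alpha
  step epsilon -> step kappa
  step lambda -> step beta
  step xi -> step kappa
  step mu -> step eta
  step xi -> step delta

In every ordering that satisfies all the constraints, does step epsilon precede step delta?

No

Nothing in the constraints links step epsilon and step delta; they are unordered relative to each other.
So step epsilon can come before step delta or after — it is not forced.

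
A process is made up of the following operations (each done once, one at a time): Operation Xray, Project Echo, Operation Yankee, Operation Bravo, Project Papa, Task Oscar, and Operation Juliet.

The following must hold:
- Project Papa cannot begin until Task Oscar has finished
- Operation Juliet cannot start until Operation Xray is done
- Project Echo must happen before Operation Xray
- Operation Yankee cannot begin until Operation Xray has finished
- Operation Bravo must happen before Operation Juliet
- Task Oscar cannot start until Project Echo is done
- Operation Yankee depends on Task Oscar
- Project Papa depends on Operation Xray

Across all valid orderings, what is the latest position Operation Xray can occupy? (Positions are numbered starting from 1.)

4

Every operation that must follow Operation Xray has to come after it. Tracing all chains starting from Operation Xray, those operations are: Operation Yankee, Project Papa, Operation Juliet — 3 in total.
With 3 mandatory successors out of 7 operations total, the latest slot for Operation Xray is 7−3 = 4, and it's reachable by doing all non-successors before Operation Xray.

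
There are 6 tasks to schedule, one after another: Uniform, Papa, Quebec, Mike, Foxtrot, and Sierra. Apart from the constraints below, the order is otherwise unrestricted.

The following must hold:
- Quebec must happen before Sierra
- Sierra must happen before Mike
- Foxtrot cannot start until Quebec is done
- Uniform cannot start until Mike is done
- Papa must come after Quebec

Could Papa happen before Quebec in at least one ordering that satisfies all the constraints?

No

Following Quebec → Papa, Quebec must precede Papa in every valid ordering.
Hence Papa can never be scheduled before Quebec.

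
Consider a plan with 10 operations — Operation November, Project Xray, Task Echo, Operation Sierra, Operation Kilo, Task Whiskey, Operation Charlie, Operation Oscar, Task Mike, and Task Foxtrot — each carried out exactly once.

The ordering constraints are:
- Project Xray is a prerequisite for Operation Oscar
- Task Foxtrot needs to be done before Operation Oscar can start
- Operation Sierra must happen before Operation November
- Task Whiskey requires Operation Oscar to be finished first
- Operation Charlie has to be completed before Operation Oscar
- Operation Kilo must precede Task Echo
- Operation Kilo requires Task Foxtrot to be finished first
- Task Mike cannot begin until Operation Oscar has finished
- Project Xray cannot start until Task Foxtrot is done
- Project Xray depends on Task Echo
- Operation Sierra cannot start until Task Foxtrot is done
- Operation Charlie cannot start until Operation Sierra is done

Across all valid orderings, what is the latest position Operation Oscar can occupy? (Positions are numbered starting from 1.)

Every operation that must follow Operation Oscar has to come after it. Tracing all chains starting from Operation Oscar, those operations are: Task Whiskey, Task Mike — 2 in total.
With 2 mandatory successors out of 10 operations total, the latest slot for Operation Oscar is 10−2 = 8, and it's reachable by doing all non-successors before Operation Oscar.

8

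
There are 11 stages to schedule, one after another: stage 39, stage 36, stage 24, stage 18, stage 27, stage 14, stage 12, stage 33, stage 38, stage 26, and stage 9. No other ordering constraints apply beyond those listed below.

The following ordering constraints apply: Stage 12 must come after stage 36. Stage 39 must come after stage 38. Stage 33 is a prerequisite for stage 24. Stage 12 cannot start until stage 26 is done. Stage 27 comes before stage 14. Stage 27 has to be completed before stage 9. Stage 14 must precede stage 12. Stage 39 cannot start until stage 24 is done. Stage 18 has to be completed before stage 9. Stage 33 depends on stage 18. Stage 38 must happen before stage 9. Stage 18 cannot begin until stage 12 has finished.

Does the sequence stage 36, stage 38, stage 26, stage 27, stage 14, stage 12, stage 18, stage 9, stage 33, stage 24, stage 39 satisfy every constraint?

Yes

Checking each listed constraint against this order: for instance, stage 38 is in position 2 and stage 39 in position 11, so that constraint holds — and the remaining constraints check out the same way.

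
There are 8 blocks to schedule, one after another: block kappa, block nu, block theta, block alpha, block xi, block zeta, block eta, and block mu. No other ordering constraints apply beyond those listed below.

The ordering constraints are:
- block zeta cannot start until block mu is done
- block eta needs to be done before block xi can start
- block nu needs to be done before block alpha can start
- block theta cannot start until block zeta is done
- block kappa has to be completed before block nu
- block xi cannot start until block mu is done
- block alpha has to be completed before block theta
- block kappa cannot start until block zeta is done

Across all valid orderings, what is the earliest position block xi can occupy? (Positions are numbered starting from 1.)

3

The blocks that are forced before block xi, directly or transitively, are block eta, block mu. That's 2 blocks.
So at minimum 2 blocks come before block xi, putting block xi no earlier than position 3. That position is achievable by scheduling exactly those predecessors first.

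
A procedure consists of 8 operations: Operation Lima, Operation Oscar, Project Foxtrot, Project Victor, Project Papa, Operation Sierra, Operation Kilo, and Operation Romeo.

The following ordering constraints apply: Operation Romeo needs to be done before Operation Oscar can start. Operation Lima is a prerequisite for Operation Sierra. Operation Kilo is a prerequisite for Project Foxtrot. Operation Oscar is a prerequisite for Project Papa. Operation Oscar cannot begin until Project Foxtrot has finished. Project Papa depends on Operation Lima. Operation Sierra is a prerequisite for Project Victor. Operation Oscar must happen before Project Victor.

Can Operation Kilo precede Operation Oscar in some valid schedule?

Yes

Operation Kilo is actually forced before Operation Oscar by the constraints, so certainly some valid ordering has Operation Kilo first.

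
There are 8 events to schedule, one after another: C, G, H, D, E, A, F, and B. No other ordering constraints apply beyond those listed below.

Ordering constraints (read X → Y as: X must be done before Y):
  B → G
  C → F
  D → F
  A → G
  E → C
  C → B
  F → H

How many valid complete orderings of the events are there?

136

The events with no prerequisites are D, E, A; any of them can be placed first.
Enumerating by repeatedly choosing an available event (one whose prerequisites are all placed) gives 136 distinct complete orderings.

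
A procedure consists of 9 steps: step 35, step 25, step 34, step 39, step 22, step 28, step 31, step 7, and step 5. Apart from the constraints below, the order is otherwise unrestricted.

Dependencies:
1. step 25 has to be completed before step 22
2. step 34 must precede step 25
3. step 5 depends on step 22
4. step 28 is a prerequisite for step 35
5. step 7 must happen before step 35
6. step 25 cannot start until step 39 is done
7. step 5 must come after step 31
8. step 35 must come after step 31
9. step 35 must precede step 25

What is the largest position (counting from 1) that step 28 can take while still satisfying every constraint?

The steps that are forced after step 28, directly or by a chain of constraints, are step 35, step 25, step 22, step 5. That's 4 steps.
With 4 mandatory successors out of 9 steps total, the latest slot for step 28 is 9−4 = 5, and it's reachable by doing all non-successors before step 28.

5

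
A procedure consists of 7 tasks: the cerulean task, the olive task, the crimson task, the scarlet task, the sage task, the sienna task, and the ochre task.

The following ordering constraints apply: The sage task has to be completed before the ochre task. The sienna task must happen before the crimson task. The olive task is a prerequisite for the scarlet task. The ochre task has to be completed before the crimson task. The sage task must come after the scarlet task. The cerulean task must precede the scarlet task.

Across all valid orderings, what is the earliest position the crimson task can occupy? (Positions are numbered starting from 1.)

The tasks that are forced before the crimson task, directly or transitively, are the cerulean task, the olive task, the scarlet task, the sage task, the sienna task, the ochre task. That's 6 tasks.
With 6 mandatory predecessors, the earliest the crimson task can sit is position 6+1 = 7, and placing just those 6 first achieves it.

7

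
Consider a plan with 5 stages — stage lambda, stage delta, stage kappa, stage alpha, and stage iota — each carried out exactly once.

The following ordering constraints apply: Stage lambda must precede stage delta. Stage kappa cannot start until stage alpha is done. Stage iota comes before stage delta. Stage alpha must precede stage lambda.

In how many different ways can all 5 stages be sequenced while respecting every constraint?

The stages with no prerequisites are stage alpha, stage iota; any of them can be placed first.
Systematically extending each partial ordering one stage at a time and counting, there are 11 complete orderings.

11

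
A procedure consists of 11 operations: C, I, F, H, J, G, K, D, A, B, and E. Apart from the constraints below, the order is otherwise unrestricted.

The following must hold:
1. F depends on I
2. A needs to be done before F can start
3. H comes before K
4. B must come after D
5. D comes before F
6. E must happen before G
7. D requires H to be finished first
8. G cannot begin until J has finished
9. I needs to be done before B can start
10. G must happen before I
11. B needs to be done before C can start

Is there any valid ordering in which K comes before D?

Yes

No chain of constraints runs from D to K, so D is not required to come first.
So a valid ordering placing K earlier than D exists.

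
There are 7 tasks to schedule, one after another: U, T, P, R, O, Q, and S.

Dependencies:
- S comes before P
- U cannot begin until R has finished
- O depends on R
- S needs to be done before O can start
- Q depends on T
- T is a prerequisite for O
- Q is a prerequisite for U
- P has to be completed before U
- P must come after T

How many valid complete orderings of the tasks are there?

82

The tasks with no prerequisites are T, R, S; any of them can be placed first.
Counting all ways to extend the partial order to a total order gives 82.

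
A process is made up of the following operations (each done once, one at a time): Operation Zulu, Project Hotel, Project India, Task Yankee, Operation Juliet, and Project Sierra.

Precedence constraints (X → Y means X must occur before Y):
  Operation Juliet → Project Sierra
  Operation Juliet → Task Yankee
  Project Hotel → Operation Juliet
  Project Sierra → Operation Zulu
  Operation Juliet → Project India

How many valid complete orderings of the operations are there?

12

Only Project Hotel has no prerequisites, so it must go first.
Enumerating by repeatedly choosing an available operation (one whose prerequisites are all placed) gives 12 distinct complete orderings.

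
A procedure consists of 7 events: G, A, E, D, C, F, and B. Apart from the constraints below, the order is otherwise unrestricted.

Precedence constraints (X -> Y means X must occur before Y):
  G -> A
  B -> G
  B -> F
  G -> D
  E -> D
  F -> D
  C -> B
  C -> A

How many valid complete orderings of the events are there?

28

The events with no prerequisites are E, C; any of them can be placed first.
Systematically extending each partial ordering one event at a time and counting, there are 28 complete orderings.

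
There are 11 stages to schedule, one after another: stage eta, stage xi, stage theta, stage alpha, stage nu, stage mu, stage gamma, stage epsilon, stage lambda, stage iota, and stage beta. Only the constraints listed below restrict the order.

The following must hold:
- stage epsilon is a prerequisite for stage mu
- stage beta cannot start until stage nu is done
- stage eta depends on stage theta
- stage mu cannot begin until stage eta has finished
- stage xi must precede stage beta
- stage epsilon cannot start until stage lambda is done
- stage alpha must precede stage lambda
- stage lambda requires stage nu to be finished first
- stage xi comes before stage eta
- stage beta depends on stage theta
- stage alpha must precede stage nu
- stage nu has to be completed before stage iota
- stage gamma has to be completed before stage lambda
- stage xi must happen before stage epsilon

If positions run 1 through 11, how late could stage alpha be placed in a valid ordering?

5

Every stage that must follow stage alpha has to come after it. Tracing all chains starting from stage alpha, those stages are: stage nu, stage mu, stage epsilon, stage lambda, stage iota, stage beta — 6 in total.
With 6 mandatory successors out of 11 stages total, the latest slot for stage alpha is 11−6 = 5, and it's reachable by doing all non-successors before stage alpha.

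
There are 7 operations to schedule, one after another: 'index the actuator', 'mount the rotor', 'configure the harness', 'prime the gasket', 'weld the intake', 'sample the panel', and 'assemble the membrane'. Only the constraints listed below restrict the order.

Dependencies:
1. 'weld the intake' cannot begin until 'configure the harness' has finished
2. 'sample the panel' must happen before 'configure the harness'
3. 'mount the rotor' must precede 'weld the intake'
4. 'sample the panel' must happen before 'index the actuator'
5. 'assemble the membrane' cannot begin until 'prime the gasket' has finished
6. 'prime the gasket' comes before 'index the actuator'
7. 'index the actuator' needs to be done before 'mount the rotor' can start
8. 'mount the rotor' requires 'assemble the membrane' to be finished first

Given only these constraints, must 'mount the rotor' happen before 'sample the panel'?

The constraints actually force 'sample the panel' before 'mount the rotor' (via 'sample the panel' → 'index the actuator' → 'mount the rotor'), not the other way around.
So 'mount the rotor' does not have to come before 'sample the panel' — it cannot.

No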